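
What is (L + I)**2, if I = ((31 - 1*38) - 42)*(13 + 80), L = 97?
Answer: 19891600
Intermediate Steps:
I = -4557 (I = ((31 - 38) - 42)*93 = (-7 - 42)*93 = -49*93 = -4557)
(L + I)**2 = (97 - 4557)**2 = (-4460)**2 = 19891600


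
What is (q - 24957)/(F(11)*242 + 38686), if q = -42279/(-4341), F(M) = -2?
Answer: -18049343/27639147 ≈ -0.65304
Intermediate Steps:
q = 14093/1447 (q = -42279*(-1/4341) = 14093/1447 ≈ 9.7395)
(q - 24957)/(F(11)*242 + 38686) = (14093/1447 - 24957)/(-2*242 + 38686) = -36098686/(1447*(-484 + 38686)) = -36098686/1447/38202 = -36098686/1447*1/38202 = -18049343/27639147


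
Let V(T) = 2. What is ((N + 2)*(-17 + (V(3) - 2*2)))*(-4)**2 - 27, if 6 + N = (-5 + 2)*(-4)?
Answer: -2459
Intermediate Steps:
N = 6 (N = -6 + (-5 + 2)*(-4) = -6 - 3*(-4) = -6 + 12 = 6)
((N + 2)*(-17 + (V(3) - 2*2)))*(-4)**2 - 27 = ((6 + 2)*(-17 + (2 - 2*2)))*(-4)**2 - 27 = (8*(-17 + (2 - 4)))*16 - 27 = (8*(-17 - 2))*16 - 27 = (8*(-19))*16 - 27 = -152*16 - 27 = -2432 - 27 = -2459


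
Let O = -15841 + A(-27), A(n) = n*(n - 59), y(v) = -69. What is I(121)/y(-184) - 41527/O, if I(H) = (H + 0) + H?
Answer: -406235/932811 ≈ -0.43550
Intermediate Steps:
I(H) = 2*H (I(H) = H + H = 2*H)
A(n) = n*(-59 + n)
O = -13519 (O = -15841 - 27*(-59 - 27) = -15841 - 27*(-86) = -15841 + 2322 = -13519)
I(121)/y(-184) - 41527/O = (2*121)/(-69) - 41527/(-13519) = 242*(-1/69) - 41527*(-1/13519) = -242/69 + 41527/13519 = -406235/932811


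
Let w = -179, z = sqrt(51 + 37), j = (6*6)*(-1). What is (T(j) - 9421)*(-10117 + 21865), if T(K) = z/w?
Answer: -110677908 - 23496*sqrt(22)/179 ≈ -1.1068e+8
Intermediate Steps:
j = -36 (j = 36*(-1) = -36)
z = 2*sqrt(22) (z = sqrt(88) = 2*sqrt(22) ≈ 9.3808)
T(K) = -2*sqrt(22)/179 (T(K) = (2*sqrt(22))/(-179) = (2*sqrt(22))*(-1/179) = -2*sqrt(22)/179)
(T(j) - 9421)*(-10117 + 21865) = (-2*sqrt(22)/179 - 9421)*(-10117 + 21865) = (-9421 - 2*sqrt(22)/179)*11748 = -110677908 - 23496*sqrt(22)/179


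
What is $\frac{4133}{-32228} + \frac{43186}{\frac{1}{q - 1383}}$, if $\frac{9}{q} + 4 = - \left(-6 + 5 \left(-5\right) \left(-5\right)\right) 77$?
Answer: $- \frac{17645178500558971}{295434076} \approx -5.9726 \cdot 10^{7}$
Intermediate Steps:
$q = - \frac{9}{9167}$ ($q = \frac{9}{-4 - \left(-6 + 5 \left(-5\right) \left(-5\right)\right) 77} = \frac{9}{-4 - \left(-6 - -125\right) 77} = \frac{9}{-4 - \left(-6 + 125\right) 77} = \frac{9}{-4 - 119 \cdot 77} = \frac{9}{-4 - 9163} = \frac{9}{-9167} = 9 \left(- \frac{1}{9167}\right) = - \frac{9}{9167} \approx -0.00098178$)
$\frac{4133}{-32228} + \frac{43186}{\frac{1}{q - 1383}} = \frac{4133}{-32228} + \frac{43186}{\frac{1}{- \frac{9}{9167} - 1383}} = 4133 \left(- \frac{1}{32228}\right) + \frac{43186}{\frac{1}{- \frac{12677970}{9167}}} = - \frac{4133}{32228} + \frac{43186}{- \frac{9167}{12677970}} = - \frac{4133}{32228} + 43186 \left(- \frac{12677970}{9167}\right) = - \frac{4133}{32228} - \frac{547510812420}{9167} = - \frac{17645178500558971}{295434076}$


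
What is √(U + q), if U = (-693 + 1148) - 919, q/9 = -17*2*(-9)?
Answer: √2290 ≈ 47.854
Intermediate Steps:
q = 2754 (q = 9*(-17*2*(-9)) = 9*(-34*(-9)) = 9*306 = 2754)
U = -464 (U = 455 - 919 = -464)
√(U + q) = √(-464 + 2754) = √2290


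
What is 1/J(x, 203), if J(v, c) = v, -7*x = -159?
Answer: 7/159 ≈ 0.044025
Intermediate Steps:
x = 159/7 (x = -⅐*(-159) = 159/7 ≈ 22.714)
1/J(x, 203) = 1/(159/7) = 7/159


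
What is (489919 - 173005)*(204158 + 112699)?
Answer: 100416419298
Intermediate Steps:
(489919 - 173005)*(204158 + 112699) = 316914*316857 = 100416419298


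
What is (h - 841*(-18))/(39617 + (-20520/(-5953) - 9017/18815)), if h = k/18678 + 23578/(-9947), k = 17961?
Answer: 1478805557824826865/3870767701415824748 ≈ 0.38204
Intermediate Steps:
h = -87243939/61930022 (h = 17961/18678 + 23578/(-9947) = 17961*(1/18678) + 23578*(-1/9947) = 5987/6226 - 23578/9947 = -87243939/61930022 ≈ -1.4088)
(h - 841*(-18))/(39617 + (-20520/(-5953) - 9017/18815)) = (-87243939/61930022 - 841*(-18))/(39617 + (-20520/(-5953) - 9017/18815)) = (-87243939/61930022 + 15138)/(39617 + (-20520*(-1/5953) - 9017*1/18815)) = 937409429097/(61930022*(39617 + (20520/5953 - 127/265))) = 937409429097/(61930022*(39617 + 4681769/1577545)) = 937409429097/(61930022*(62502282034/1577545)) = (937409429097/61930022)*(1577545/62502282034) = 1478805557824826865/3870767701415824748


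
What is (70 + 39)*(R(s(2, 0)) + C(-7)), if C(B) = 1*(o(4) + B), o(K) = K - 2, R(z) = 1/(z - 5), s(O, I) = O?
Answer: -1744/3 ≈ -581.33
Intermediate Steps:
R(z) = 1/(-5 + z)
o(K) = -2 + K
C(B) = 2 + B (C(B) = 1*((-2 + 4) + B) = 1*(2 + B) = 2 + B)
(70 + 39)*(R(s(2, 0)) + C(-7)) = (70 + 39)*(1/(-5 + 2) + (2 - 7)) = 109*(1/(-3) - 5) = 109*(-⅓ - 5) = 109*(-16/3) = -1744/3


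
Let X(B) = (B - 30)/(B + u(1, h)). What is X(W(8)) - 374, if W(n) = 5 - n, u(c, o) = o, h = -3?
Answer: -737/2 ≈ -368.50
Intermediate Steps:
X(B) = (-30 + B)/(-3 + B) (X(B) = (B - 30)/(B - 3) = (-30 + B)/(-3 + B))
X(W(8)) - 374 = (-30 + (5 - 1*8))/(-3 + (5 - 1*8)) - 374 = (-30 + (5 - 8))/(-3 + (5 - 8)) - 374 = (-30 - 3)/(-3 - 3) - 374 = -33/(-6) - 374 = -1/6*(-33) - 374 = 11/2 - 374 = -737/2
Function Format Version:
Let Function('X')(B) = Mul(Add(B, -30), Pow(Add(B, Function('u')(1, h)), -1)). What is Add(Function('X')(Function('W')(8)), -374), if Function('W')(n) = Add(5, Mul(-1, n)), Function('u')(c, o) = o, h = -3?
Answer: Rational(-737, 2) ≈ -368.50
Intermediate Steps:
Function('X')(B) = Mul(Pow(Add(-3, B), -1), Add(-30, B)) (Function('X')(B) = Mul(Add(B, -30), Pow(Add(B, -3), -1)) = Mul(Add(-30, B), Pow(Add(-3, B), -1)) = Mul(Pow(Add(-3, B), -1), Add(-30, B)))
Add(Function('X')(Function('W')(8)), -374) = Add(Mul(Pow(Add(-3, Add(5, Mul(-1, 8))), -1), Add(-30, Add(5, Mul(-1, 8)))), -374) = Add(Mul(Pow(Add(-3, Add(5, -8)), -1), Add(-30, Add(5, -8))), -374) = Add(Mul(Pow(Add(-3, -3), -1), Add(-30, -3)), -374) = Add(Mul(Pow(-6, -1), -33), -374) = Add(Mul(Rational(-1, 6), -33), -374) = Add(Rational(11, 2), -374) = Rational(-737, 2)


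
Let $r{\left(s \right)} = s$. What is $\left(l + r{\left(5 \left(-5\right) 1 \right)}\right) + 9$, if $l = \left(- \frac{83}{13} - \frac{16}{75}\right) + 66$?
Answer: $\frac{42317}{975} \approx 43.402$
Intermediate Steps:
$l = \frac{57917}{975}$ ($l = \left(\left(-83\right) \frac{1}{13} - \frac{16}{75}\right) + 66 = \left(- \frac{83}{13} - \frac{16}{75}\right) + 66 = - \frac{6433}{975} + 66 = \frac{57917}{975} \approx 59.402$)
$\left(l + r{\left(5 \left(-5\right) 1 \right)}\right) + 9 = \left(\frac{57917}{975} + 5 \left(-5\right) 1\right) + 9 = \left(\frac{57917}{975} - 25\right) + 9 = \frac{33542}{975} + 9 = \frac{42317}{975}$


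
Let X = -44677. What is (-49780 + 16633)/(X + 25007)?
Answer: 33147/19670 ≈ 1.6852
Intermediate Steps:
(-49780 + 16633)/(X + 25007) = (-49780 + 16633)/(-44677 + 25007) = -33147/(-19670) = -33147*(-1/19670) = 33147/19670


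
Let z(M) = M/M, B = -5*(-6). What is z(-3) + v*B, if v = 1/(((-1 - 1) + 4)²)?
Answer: 17/2 ≈ 8.5000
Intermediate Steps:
B = 30
z(M) = 1
v = ¼ (v = 1/((-2 + 4)²) = 1/(2²) = 1/4 = ¼ ≈ 0.25000)
z(-3) + v*B = 1 + (¼)*30 = 1 + 15/2 = 17/2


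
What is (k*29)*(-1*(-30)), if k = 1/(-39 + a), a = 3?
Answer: -145/6 ≈ -24.167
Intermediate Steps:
k = -1/36 (k = 1/(-39 + 3) = 1/(-36) = -1/36 ≈ -0.027778)
(k*29)*(-1*(-30)) = (-1/36*29)*(-1*(-30)) = -29/36*30 = -145/6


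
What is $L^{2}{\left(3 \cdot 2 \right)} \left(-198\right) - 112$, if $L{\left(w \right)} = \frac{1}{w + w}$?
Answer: $- \frac{907}{8} \approx -113.38$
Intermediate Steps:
$L{\left(w \right)} = \frac{1}{2 w}$
$L^{2}{\left(3 \cdot 2 \right)} \left(-198\right) - 112 = \left(\frac{1}{2 \cdot 3 \cdot 2}\right)^{2} \left(-198\right) - 112 = \left(\frac{1}{2 \cdot 6}\right)^{2} \left(-198\right) - 112 = \left(\frac{1}{2} \cdot \frac{1}{6}\right)^{2} \left(-198\right) - 112 = \left(\frac{1}{12}\right)^{2} \left(-198\right) - 112 = \frac{1}{144} \left(-198\right) - 112 = - \frac{11}{8} - 112 = - \frac{907}{8}$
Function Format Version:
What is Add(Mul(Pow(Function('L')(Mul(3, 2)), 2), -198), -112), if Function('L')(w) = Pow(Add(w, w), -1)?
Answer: Rational(-907, 8) ≈ -113.38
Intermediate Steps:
Function('L')(w) = Mul(Rational(1, 2), Pow(w, -1)) (Function('L')(w) = Pow(Mul(2, w), -1) = Mul(Rational(1, 2), Pow(w, -1)))
Add(Mul(Pow(Function('L')(Mul(3, 2)), 2), -198), -112) = Add(Mul(Pow(Mul(Rational(1, 2), Pow(Mul(3, 2), -1)), 2), -198), -112) = Add(Mul(Pow(Mul(Rational(1, 2), Pow(6, -1)), 2), -198), -112) = Add(Mul(Pow(Mul(Rational(1, 2), Rational(1, 6)), 2), -198), -112) = Add(Mul(Pow(Rational(1, 12), 2), -198), -112) = Add(Mul(Rational(1, 144), -198), -112) = Add(Rational(-11, 8), -112) = Rational(-907, 8)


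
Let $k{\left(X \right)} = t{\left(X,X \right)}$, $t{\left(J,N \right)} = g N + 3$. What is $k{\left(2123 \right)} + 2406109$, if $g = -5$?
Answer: $2395497$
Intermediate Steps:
$t{\left(J,N \right)} = 3 - 5 N$ ($t{\left(J,N \right)} = - 5 N + 3 = 3 - 5 N$)
$k{\left(X \right)} = 3 - 5 X$
$k{\left(2123 \right)} + 2406109 = \left(3 - 10615\right) + 2406109 = -10612 + 2406109 = 2395497$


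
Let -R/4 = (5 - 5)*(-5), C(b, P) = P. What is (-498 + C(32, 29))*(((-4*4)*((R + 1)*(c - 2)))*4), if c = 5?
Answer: 90048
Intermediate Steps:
R = 0 (R = -4*(5 - 5)*(-5) = -0*(-5) = -4*0 = 0)
(-498 + C(32, 29))*(((-4*4)*((R + 1)*(c - 2)))*4) = (-498 + 29)*(((-4*4)*((0 + 1)*(5 - 2)))*4) = -469*(-16*3)*4 = -(-22512)*4 = -469*(-192) = 90048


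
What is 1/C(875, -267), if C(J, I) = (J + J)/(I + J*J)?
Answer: 382679/875 ≈ 437.35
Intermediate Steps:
C(J, I) = 2*J/(I + J²) (C(J, I) = (2*J)/(I + J²) = 2*J/(I + J²))
1/C(875, -267) = 1/(2*875/(-267 + 875²)) = 1/(2*875/(-267 + 765625)) = 1/(2*875/765358) = 1/(2*875*(1/765358)) = 1/(875/382679) = 382679/875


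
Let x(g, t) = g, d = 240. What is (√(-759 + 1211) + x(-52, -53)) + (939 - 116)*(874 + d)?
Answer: 916770 + 2*√113 ≈ 9.1679e+5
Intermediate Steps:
(√(-759 + 1211) + x(-52, -53)) + (939 - 116)*(874 + d) = (√(-759 + 1211) - 52) + (939 - 116)*(874 + 240) = (√452 - 52) + 823*1114 = (2*√113 - 52) + 916822 = (-52 + 2*√113) + 916822 = 916770 + 2*√113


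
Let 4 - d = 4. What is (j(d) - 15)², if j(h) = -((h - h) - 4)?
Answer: 121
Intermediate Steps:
d = 0 (d = 4 - 1*4 = 4 - 4 = 0)
j(h) = 4 (j(h) = -(0 - 4) = -1*(-4) = 4)
(j(d) - 15)² = (4 - 15)² = (-11)² = 121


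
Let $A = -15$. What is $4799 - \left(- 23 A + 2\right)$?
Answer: $4452$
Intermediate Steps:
$4799 - \left(- 23 A + 2\right) = 4799 - \left(\left(-23\right) \left(-15\right) + 2\right) = 4799 - \left(345 + 2\right) = 4799 - 347 = 4452$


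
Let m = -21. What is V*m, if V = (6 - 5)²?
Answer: -21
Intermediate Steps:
V = 1 (V = 1² = 1)
V*m = 1*(-21) = -21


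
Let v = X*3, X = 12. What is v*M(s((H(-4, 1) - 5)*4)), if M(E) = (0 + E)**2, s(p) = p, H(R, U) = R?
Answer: 46656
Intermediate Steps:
M(E) = E**2
v = 36 (v = 12*3 = 36)
v*M(s((H(-4, 1) - 5)*4)) = 36*((-4 - 5)*4)**2 = 36*(-9*4)**2 = 36*(-36)**2 = 36*1296 = 46656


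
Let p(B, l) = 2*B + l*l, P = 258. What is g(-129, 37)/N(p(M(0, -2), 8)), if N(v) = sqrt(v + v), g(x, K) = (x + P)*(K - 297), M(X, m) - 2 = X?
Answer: -8385*sqrt(34)/17 ≈ -2876.0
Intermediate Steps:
M(X, m) = 2 + X
g(x, K) = (-297 + K)*(258 + x) (g(x, K) = (x + 258)*(K - 297) = (258 + x)*(-297 + K) = (-297 + K)*(258 + x))
p(B, l) = l**2 + 2*B (p(B, l) = 2*B + l**2 = l**2 + 2*B)
N(v) = sqrt(2)*sqrt(v) (N(v) = sqrt(2*v) = sqrt(2)*sqrt(v))
g(-129, 37)/N(p(M(0, -2), 8)) = (-76626 - 297*(-129) + 258*37 + 37*(-129))/((sqrt(2)*sqrt(8**2 + 2*(2 + 0)))) = (-76626 + 38313 + 9546 - 4773)/((sqrt(2)*sqrt(64 + 2*2))) = -33540*sqrt(2)/(2*sqrt(64 + 4)) = -33540*sqrt(34)/68 = -8385*sqrt(34)/17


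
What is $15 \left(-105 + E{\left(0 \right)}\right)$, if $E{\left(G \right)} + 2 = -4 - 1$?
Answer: $-1680$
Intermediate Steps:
$E{\left(G \right)} = -7$ ($E{\left(G \right)} = -2 - 5 = -7$)
$15 \left(-105 + E{\left(0 \right)}\right) = 15 \left(-105 - 7\right) = 15 \left(-112\right) = -1680$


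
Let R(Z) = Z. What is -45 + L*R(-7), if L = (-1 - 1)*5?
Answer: 25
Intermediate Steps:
L = -10 (L = -2*5 = -10)
-45 + L*R(-7) = -45 - 10*(-7) = -45 + 70 = 25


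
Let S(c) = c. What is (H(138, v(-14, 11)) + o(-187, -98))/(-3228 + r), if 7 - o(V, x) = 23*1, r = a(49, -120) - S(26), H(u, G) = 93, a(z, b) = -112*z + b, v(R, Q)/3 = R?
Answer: -11/1266 ≈ -0.0086888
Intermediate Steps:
v(R, Q) = 3*R
a(z, b) = b - 112*z
r = -5634 (r = (-120 - 112*49) - 1*26 = (-120 - 5488) - 26 = -5608 - 26 = -5634)
o(V, x) = -16 (o(V, x) = 7 - 23 = -16)
(H(138, v(-14, 11)) + o(-187, -98))/(-3228 + r) = (93 - 16)/(-3228 - 5634) = 77/(-8862) = 77*(-1/8862) = -11/1266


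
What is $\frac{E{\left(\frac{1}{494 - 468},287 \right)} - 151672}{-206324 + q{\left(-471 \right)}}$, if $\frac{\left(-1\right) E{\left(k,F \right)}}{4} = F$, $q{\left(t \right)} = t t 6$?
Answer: $- \frac{76410}{562361} \approx -0.13587$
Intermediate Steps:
$q{\left(t \right)} = 6 t^{2}$ ($q{\left(t \right)} = t^{2} \cdot 6 = 6 t^{2}$)
$E{\left(k,F \right)} = - 4 F$
$\frac{E{\left(\frac{1}{494 - 468},287 \right)} - 151672}{-206324 + q{\left(-471 \right)}} = \frac{\left(-4\right) 287 - 151672}{-206324 + 6 \left(-471\right)^{2}} = \frac{-1148 - 151672}{-206324 + 6 \cdot 221841} = - \frac{152820}{-206324 + 1331046} = - \frac{152820}{1124722} = \left(-152820\right) \frac{1}{1124722} = - \frac{76410}{562361}$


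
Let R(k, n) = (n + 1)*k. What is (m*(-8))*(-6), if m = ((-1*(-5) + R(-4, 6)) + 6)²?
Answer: 13872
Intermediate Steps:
R(k, n) = k*(1 + n) (R(k, n) = (1 + n)*k = k*(1 + n))
m = 289 (m = ((-1*(-5) - 4*(1 + 6)) + 6)² = ((5 - 4*7) + 6)² = ((5 - 28) + 6)² = (-23 + 6)² = (-17)² = 289)
(m*(-8))*(-6) = (289*(-8))*(-6) = -2312*(-6) = 13872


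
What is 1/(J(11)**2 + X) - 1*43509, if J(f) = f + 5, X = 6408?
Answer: -289943975/6664 ≈ -43509.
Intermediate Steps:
J(f) = 5 + f
1/(J(11)**2 + X) - 1*43509 = 1/((5 + 11)**2 + 6408) - 1*43509 = 1/(16**2 + 6408) - 43509 = 1/(256 + 6408) - 43509 = 1/6664 - 43509 = -289943975/6664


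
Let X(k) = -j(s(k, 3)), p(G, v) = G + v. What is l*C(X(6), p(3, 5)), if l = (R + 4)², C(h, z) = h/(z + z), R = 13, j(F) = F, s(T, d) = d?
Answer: -867/16 ≈ -54.188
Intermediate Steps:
X(k) = -3 (X(k) = -1*3 = -3)
C(h, z) = h/(2*z) (C(h, z) = h/((2*z)) = h*(1/(2*z)) = h/(2*z))
l = 289 (l = (13 + 4)² = 17² = 289)
l*C(X(6), p(3, 5)) = 289*((½)*(-3)/(3 + 5)) = 289*((½)*(-3)/8) = 289*((½)*(-3)*(⅛)) = 289*(-3/16) = -867/16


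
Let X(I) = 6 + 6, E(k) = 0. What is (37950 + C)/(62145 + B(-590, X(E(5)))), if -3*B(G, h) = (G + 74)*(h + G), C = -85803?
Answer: 3681/2867 ≈ 1.2839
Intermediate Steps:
X(I) = 12
B(G, h) = -(74 + G)*(G + h)/3 (B(G, h) = -(G + 74)*(h + G)/3 = -(74 + G)*(G + h)/3)
(37950 + C)/(62145 + B(-590, X(E(5)))) = (37950 - 85803)/(62145 + (-74/3*(-590) - 74/3*12 - 1/3*(-590)**2 - 1/3*(-590)*12)) = -47853/(62145 + (43660/3 - 296 - 1/3*348100 + 2360)) = -47853/(62145 + (43660/3 - 296 - 348100/3 + 2360)) = -47853/(62145 - 99416) = -47853/(-37271) = -47853*(-1/37271) = 3681/2867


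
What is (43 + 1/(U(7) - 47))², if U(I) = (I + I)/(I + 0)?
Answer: 3740356/2025 ≈ 1847.1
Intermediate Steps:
U(I) = 2 (U(I) = (2*I)/I = 2)
(43 + 1/(U(7) - 47))² = (43 + 1/(2 - 47))² = (43 + 1/(-45))² = (43 - 1/45)² = (1934/45)² = 3740356/2025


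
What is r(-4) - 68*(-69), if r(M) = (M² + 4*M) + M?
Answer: 4688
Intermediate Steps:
r(M) = M² + 5*M
r(-4) - 68*(-69) = -4*(5 - 4) - 68*(-69) = -4*1 + 4692 = -4 + 4692 = 4688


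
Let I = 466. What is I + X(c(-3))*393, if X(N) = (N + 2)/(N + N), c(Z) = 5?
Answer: 7411/10 ≈ 741.10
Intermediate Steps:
X(N) = (2 + N)/(2*N) (X(N) = (2 + N)/((2*N)) = (2 + N)*(1/(2*N)) = (2 + N)/(2*N))
I + X(c(-3))*393 = 466 + ((1/2)*(2 + 5)/5)*393 = 466 + ((1/2)*(1/5)*7)*393 = 466 + (7/10)*393 = 466 + 2751/10 = 7411/10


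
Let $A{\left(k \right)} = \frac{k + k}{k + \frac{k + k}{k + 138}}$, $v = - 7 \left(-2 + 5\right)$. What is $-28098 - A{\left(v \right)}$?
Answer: $- \frac{3343896}{119} \approx -28100.0$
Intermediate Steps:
$v = -21$ ($v = \left(-7\right) 3 = -21$)
$A{\left(k \right)} = \frac{2 k}{k + \frac{2 k}{138 + k}}$
$-28098 - A{\left(v \right)} = -28098 - \frac{2 \left(138 - 21\right)}{140 - 21} = -28098 - 2 \cdot \frac{1}{119} \cdot 117 = -28098 - \frac{234}{119} = - \frac{3343896}{119}$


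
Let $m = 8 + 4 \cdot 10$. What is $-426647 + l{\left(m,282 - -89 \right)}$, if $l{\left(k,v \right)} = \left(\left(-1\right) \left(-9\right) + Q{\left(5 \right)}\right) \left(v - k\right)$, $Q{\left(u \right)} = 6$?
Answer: $-421802$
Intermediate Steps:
$m = 48$ ($m = 8 + 40 = 48$)
$l{\left(k,v \right)} = - 15 k + 15 v$ ($l{\left(k,v \right)} = \left(\left(-1\right) \left(-9\right) + 6\right) \left(v - k\right) = \left(9 + 6\right) \left(v - k\right) = 15 \left(v - k\right) = - 15 k + 15 v$)
$-426647 + l{\left(m,282 - -89 \right)} = -426647 + \left(\left(-15\right) 48 + 15 \left(282 - -89\right)\right) = -426647 - \left(720 - 15 \left(282 + 89\right)\right) = -426647 + \left(-720 + 15 \cdot 371\right) = -426647 + \left(-720 + 5565\right) = -426647 + 4845 = -421802$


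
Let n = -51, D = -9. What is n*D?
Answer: 459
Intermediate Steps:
n*D = -51*(-9) = 459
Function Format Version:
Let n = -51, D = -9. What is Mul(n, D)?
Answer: 459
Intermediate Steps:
Mul(n, D) = Mul(-51, -9) = 459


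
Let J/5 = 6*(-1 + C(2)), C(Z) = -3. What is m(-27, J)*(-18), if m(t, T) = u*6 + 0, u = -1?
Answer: 108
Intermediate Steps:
J = -120 (J = 5*(6*(-1 - 3)) = 5*(6*(-4)) = 5*(-24) = -120)
m(t, T) = -6 (m(t, T) = -1*6 + 0 = -6 + 0 = -6)
m(-27, J)*(-18) = -6*(-18) = 108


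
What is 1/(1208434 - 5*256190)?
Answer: -1/72516 ≈ -1.3790e-5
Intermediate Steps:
1/(1208434 - 5*256190) = 1/(1208434 - 1280950) = 1/(-72516) = -1/72516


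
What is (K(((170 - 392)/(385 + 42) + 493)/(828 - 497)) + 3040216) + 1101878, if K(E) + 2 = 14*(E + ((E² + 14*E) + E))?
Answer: 11821473968419382/2853735367 ≈ 4.1425e+6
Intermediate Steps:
K(E) = -2 + 14*E² + 224*E (K(E) = -2 + 14*(E + ((E² + 14*E) + E)) = -2 + 14*(E + (E² + 15*E)) = -2 + 14*(E² + 16*E) = -2 + (14*E² + 224*E) = -2 + 14*E² + 224*E)
(K(((170 - 392)/(385 + 42) + 493)/(828 - 497)) + 3040216) + 1101878 = ((-2 + 14*(((170 - 392)/(385 + 42) + 493)/(828 - 497))² + 224*(((170 - 392)/(385 + 42) + 493)/(828 - 497))) + 3040216) + 1101878 = ((-2 + 14*((-222/427 + 493)/331)² + 224*((-222/427 + 493)/331)) + 3040216) + 1101878 = ((-2 + 14*((-222*1/427 + 493)*(1/331))² + 224*((-222*1/427 + 493)*(1/331))) + 3040216) + 1101878 = ((-2 + 14*((-222/427 + 493)*(1/331))² + 224*((-222/427 + 493)*(1/331))) + 3040216) + 1101878 = ((-2 + 14*((210289/427)*(1/331))² + 224*((210289/427)*(1/331))) + 3040216) + 1101878 = ((-2 + 14*(210289/141337)² + 224*(210289/141337)) + 3040216) + 1101878 = ((-2 + 14*(44221463521/19976147569) + 6729248/20191) + 3040216) + 1101878 = ((-2 + 88442927042/2853735367 + 6729248/20191) + 3040216) + 1101878 = (1033827180884/2853735367 + 3040216) + 1101878 = 8677005749700156/2853735367 + 1101878 = 11821473968419382/2853735367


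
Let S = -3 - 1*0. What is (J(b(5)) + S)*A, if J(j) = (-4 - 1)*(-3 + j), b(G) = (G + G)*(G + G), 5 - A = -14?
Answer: -9272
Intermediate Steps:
A = 19 (A = 5 - 1*(-14) = 5 + 14 = 19)
b(G) = 4*G² (b(G) = (2*G)*(2*G) = 4*G²)
S = -3 (S = -3 + 0 = -3)
J(j) = 15 - 5*j (J(j) = -5*(-3 + j) = 15 - 5*j)
(J(b(5)) + S)*A = ((15 - 20*5²) - 3)*19 = ((15 - 20*25) - 3)*19 = ((15 - 5*100) - 3)*19 = ((15 - 500) - 3)*19 = (-485 - 3)*19 = -488*19 = -9272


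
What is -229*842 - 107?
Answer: -192925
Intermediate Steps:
-229*842 - 107 = -192818 - 107 = -192925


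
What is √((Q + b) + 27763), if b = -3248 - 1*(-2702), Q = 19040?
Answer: √46257 ≈ 215.07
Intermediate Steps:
b = -546 (b = -3248 + 2702 = -546)
√((Q + b) + 27763) = √((19040 - 546) + 27763) = √(18494 + 27763) = √46257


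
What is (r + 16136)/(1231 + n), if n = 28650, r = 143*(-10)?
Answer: 14706/29881 ≈ 0.49215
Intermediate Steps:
r = -1430
(r + 16136)/(1231 + n) = (-1430 + 16136)/(1231 + 28650) = 14706/29881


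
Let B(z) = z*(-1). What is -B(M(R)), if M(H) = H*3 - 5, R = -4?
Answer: -17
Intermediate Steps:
M(H) = -5 + 3*H (M(H) = 3*H - 5 = -5 + 3*H)
B(z) = -z
-B(M(R)) = -(-1)*(-5 + 3*(-4)) = -(-1)*(-5 - 12) = -(-1)*(-17) = -1*17 = -17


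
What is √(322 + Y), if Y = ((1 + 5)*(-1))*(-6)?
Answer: √358 ≈ 18.921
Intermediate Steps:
Y = 36 (Y = (6*(-1))*(-6) = -6*(-6) = 36)
√(322 + Y) = √(322 + 36) = √358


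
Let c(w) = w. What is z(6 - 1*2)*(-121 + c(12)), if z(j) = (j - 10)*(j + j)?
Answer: 5232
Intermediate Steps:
z(j) = 2*j*(-10 + j) (z(j) = (-10 + j)*(2*j) = 2*j*(-10 + j))
z(6 - 1*2)*(-121 + c(12)) = (2*(6 - 1*2)*(-10 + (6 - 1*2)))*(-121 + 12) = (2*(6 - 2)*(-10 + (6 - 2)))*(-109) = (2*4*(-10 + 4))*(-109) = (2*4*(-6))*(-109) = -48*(-109) = 5232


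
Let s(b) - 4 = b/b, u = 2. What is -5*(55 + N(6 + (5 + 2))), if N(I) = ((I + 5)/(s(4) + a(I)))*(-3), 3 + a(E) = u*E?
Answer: -3715/14 ≈ -265.36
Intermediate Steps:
a(E) = -3 + 2*E
s(b) = 5 (s(b) = 4 + b/b = 4 + 1 = 5)
N(I) = -3*(5 + I)/(2 + 2*I) (N(I) = ((I + 5)/(5 + (-3 + 2*I)))*(-3) = ((5 + I)/(2 + 2*I))*(-3) = -3*(5 + I)/(2 + 2*I))
-5*(55 + N(6 + (5 + 2))) = -5*(55 + 3*(-5 - (6 + (5 + 2)))/(2*(1 + (6 + (5 + 2))))) = -5*(55 + 3*(-5 - (6 + 7))/(2*(1 + (6 + 7)))) = -5*(55 + 3*(-5 - 1*13)/(2*(1 + 13))) = -5*(55 + (3/2)*(-5 - 13)/14) = -5*(55 + (3/2)*(1/14)*(-18)) = -5*(55 - 27/14) = -5*743/14 = -3715/14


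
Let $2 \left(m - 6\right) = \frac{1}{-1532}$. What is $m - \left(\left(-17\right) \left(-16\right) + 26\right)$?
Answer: $- \frac{894689}{3064} \approx -292.0$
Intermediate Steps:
$m = \frac{18383}{3064}$ ($m = 6 + \frac{1}{2 \left(-1532\right)} = 6 + \frac{1}{2} \left(- \frac{1}{1532}\right) = 6 - \frac{1}{3064} = \frac{18383}{3064} \approx 5.9997$)
$m - \left(\left(-17\right) \left(-16\right) + 26\right) = \frac{18383}{3064} - \left(\left(-17\right) \left(-16\right) + 26\right) = \frac{18383}{3064} - \left(272 + 26\right) = \frac{18383}{3064} - 298 = - \frac{894689}{3064}$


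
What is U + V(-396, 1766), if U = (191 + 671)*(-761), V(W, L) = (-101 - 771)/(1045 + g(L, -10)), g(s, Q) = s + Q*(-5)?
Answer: -1876765374/2861 ≈ -6.5598e+5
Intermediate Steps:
g(s, Q) = s - 5*Q
V(W, L) = -872/(1095 + L) (V(W, L) = (-101 - 771)/(1045 + (L - 5*(-10))) = -872/(1045 + (L + 50)) = -872/(1045 + (50 + L)) = -872/(1095 + L))
U = -655982 (U = 862*(-761) = -655982)
U + V(-396, 1766) = -655982 - 872/(1095 + 1766) = -655982 - 872/2861 = -1876765374/2861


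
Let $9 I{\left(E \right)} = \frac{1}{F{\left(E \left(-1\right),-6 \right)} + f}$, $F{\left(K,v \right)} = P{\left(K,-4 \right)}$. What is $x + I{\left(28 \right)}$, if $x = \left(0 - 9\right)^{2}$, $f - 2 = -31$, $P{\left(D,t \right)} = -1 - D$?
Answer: $\frac{1457}{18} \approx 80.944$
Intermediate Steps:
$F{\left(K,v \right)} = -1 - K$
$f = -29$ ($f = 2 - 31 = -29$)
$x = 81$ ($x = \left(-9\right)^{2} = 81$)
$I{\left(E \right)} = \frac{1}{9 \left(-30 + E\right)}$ ($I{\left(E \right)} = \frac{1}{9 \left(\left(-1 - E \left(-1\right)\right) - 29\right)} = \frac{1}{9 \left(\left(-1 - - E\right) - 29\right)} = \frac{1}{9 \left(\left(-1 + E\right) - 29\right)} = \frac{1}{9 \left(-30 + E\right)}$)
$x + I{\left(28 \right)} = 81 + \frac{1}{9 \left(-30 + 28\right)} = 81 + \frac{1}{9 \left(-2\right)} = 81 + \frac{1}{9} \left(- \frac{1}{2}\right) = 81 - \frac{1}{18} = \frac{1457}{18}$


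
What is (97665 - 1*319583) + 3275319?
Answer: 3053401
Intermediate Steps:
(97665 - 1*319583) + 3275319 = (97665 - 319583) + 3275319 = -221918 + 3275319 = 3053401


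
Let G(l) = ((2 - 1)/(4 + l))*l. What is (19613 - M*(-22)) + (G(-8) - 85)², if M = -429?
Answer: 17064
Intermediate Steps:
G(l) = l/(4 + l) (G(l) = (1/(4 + l))*l = l/(4 + l))
(19613 - M*(-22)) + (G(-8) - 85)² = (19613 - (-429)*(-22)) + (-8/(4 - 8) - 85)² = (19613 - 1*9438) + (-8/(-4) - 85)² = (19613 - 9438) + (-8*(-¼) - 85)² = 10175 + (2 - 85)² = 10175 + (-83)² = 10175 + 6889 = 17064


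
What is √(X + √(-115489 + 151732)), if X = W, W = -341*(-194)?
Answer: √(66154 + 3*√4027) ≈ 257.57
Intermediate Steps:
W = 66154
X = 66154
√(X + √(-115489 + 151732)) = √(66154 + √(-115489 + 151732)) = √(66154 + √36243) = √(66154 + 3*√4027)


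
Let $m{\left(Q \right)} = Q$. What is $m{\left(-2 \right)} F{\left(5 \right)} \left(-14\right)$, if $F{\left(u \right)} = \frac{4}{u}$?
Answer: $\frac{112}{5} \approx 22.4$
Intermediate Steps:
$m{\left(-2 \right)} F{\left(5 \right)} \left(-14\right) = - 2 \cdot \frac{4}{5} \left(-14\right) = - 2 \cdot 4 \cdot \frac{1}{5} \left(-14\right) = \left(-2\right) \frac{4}{5} \left(-14\right) = \left(- \frac{8}{5}\right) \left(-14\right) = \frac{112}{5}$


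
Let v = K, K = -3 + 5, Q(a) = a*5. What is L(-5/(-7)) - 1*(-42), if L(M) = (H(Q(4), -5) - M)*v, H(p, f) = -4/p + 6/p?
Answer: 1427/35 ≈ 40.771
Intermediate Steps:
Q(a) = 5*a
H(p, f) = 2/p
K = 2
v = 2
L(M) = ⅕ - 2*M (L(M) = (2/((5*4)) - M)*2 = (2/20 - M)*2 = (2*(1/20) - M)*2 = (⅒ - M)*2 = ⅕ - 2*M)
L(-5/(-7)) - 1*(-42) = (⅕ - (-10)/(-7)) - 1*(-42) = (⅕ - (-10)*(-1)/7) + 42 = (⅕ - 2*5/7) + 42 = (⅕ - 10/7) + 42 = -43/35 + 42 = 1427/35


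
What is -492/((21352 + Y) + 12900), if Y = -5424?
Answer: -123/7207 ≈ -0.017067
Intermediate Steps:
-492/((21352 + Y) + 12900) = -492/((21352 - 5424) + 12900) = -492/(15928 + 12900) = -492/28828 = -492*1/28828 = -123/7207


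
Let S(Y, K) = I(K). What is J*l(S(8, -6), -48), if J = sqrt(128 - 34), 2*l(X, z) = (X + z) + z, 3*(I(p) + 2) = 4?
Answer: -145*sqrt(94)/3 ≈ -468.61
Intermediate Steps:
I(p) = -2/3 (I(p) = -2 + (1/3)*4 = -2 + 4/3 = -2/3)
S(Y, K) = -2/3
l(X, z) = z + X/2 (l(X, z) = ((X + z) + z)/2 = (X + 2*z)/2 = z + X/2)
J = sqrt(94) ≈ 9.6954
J*l(S(8, -6), -48) = sqrt(94)*(-48 + (1/2)*(-2/3)) = sqrt(94)*(-48 - 1/3) = sqrt(94)*(-145/3) = -145*sqrt(94)/3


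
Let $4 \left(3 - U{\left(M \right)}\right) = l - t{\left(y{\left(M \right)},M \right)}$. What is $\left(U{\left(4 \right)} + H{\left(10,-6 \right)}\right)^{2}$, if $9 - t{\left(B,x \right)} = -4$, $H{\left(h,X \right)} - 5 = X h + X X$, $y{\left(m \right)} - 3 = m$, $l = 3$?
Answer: $\frac{729}{4} \approx 182.25$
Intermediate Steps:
$y{\left(m \right)} = 3 + m$
$H{\left(h,X \right)} = 5 + X^{2} + X h$ ($H{\left(h,X \right)} = 5 + \left(X h + X X\right) = 5 + \left(X h + X^{2}\right) = 5 + \left(X^{2} + X h\right) = 5 + X^{2} + X h$)
$t{\left(B,x \right)} = 13$ ($t{\left(B,x \right)} = 9 - -4 = 9 + 4 = 13$)
$U{\left(M \right)} = \frac{11}{2}$ ($U{\left(M \right)} = 3 - \frac{3 - 13}{4} = 3 - - \frac{5}{2} = 3 + \frac{5}{2} = \frac{11}{2}$)
$\left(U{\left(4 \right)} + H{\left(10,-6 \right)}\right)^{2} = \left(\frac{11}{2} + \left(5 + \left(-6\right)^{2} - 60\right)\right)^{2} = \left(\frac{11}{2} + \left(5 + 36 - 60\right)\right)^{2} = \left(\frac{11}{2} - 19\right)^{2} = \left(- \frac{27}{2}\right)^{2} = \frac{729}{4}$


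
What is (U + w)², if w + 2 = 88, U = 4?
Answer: 8100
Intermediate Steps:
w = 86 (w = -2 + 88 = 86)
(U + w)² = (4 + 86)² = 90² = 8100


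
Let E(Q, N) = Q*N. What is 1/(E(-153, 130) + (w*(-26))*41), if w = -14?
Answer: -1/4966 ≈ -0.00020137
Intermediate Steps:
E(Q, N) = N*Q
1/(E(-153, 130) + (w*(-26))*41) = 1/(130*(-153) - 14*(-26)*41) = 1/(-19890 + 364*41) = 1/(-19890 + 14924) = 1/(-4966) = -1/4966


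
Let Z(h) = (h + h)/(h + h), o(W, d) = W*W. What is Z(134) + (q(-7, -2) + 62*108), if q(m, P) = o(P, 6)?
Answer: 6701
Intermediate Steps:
o(W, d) = W**2
q(m, P) = P**2
Z(h) = 1 (Z(h) = (2*h)/((2*h)) = (2*h)*(1/(2*h)) = 1)
Z(134) + (q(-7, -2) + 62*108) = 1 + ((-2)**2 + 62*108) = 1 + (4 + 6696) = 1 + 6700 = 6701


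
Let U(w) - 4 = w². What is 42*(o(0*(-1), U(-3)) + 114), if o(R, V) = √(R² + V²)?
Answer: 5334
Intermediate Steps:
U(w) = 4 + w²
42*(o(0*(-1), U(-3)) + 114) = 42*(√((0*(-1))² + (4 + (-3)²)²) + 114) = 42*(√(0² + (4 + 9)²) + 114) = 42*(√(0 + 13²) + 114) = 42*(√(0 + 169) + 114) = 42*(√169 + 114) = 42*(13 + 114) = 42*127 = 5334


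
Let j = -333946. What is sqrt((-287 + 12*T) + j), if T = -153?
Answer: 27*I*sqrt(461) ≈ 579.71*I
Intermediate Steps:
sqrt((-287 + 12*T) + j) = sqrt((-287 + 12*(-153)) - 333946) = sqrt((-287 - 1836) - 333946) = sqrt(-2123 - 333946) = sqrt(-336069) = 27*I*sqrt(461)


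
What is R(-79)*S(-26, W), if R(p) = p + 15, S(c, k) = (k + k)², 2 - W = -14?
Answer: -65536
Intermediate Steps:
W = 16 (W = 2 - 1*(-14) = 2 + 14 = 16)
S(c, k) = 4*k² (S(c, k) = (2*k)² = 4*k²)
R(p) = 15 + p
R(-79)*S(-26, W) = (15 - 79)*(4*16²) = -256*256 = -64*1024 = -65536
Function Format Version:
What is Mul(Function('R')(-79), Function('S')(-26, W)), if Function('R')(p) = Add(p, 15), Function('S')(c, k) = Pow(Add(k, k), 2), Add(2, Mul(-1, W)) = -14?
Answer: -65536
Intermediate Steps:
W = 16 (W = Add(2, Mul(-1, -14)) = Add(2, 14) = 16)
Function('S')(c, k) = Mul(4, Pow(k, 2)) (Function('S')(c, k) = Pow(Mul(2, k), 2) = Mul(4, Pow(k, 2)))
Function('R')(p) = Add(15, p)
Mul(Function('R')(-79), Function('S')(-26, W)) = Mul(Add(15, -79), Mul(4, Pow(16, 2))) = Mul(-64, Mul(4, 256)) = Mul(-64, 1024) = -65536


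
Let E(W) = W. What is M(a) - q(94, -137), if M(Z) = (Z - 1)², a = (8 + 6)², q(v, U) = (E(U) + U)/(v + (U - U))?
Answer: 1787312/47 ≈ 38028.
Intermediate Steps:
q(v, U) = 2*U/v (q(v, U) = (U + U)/(v + (U - U)) = (2*U)/(v + 0) = (2*U)/v = 2*U/v)
a = 196 (a = 14² = 196)
M(Z) = (-1 + Z)²
M(a) - q(94, -137) = (-1 + 196)² - 2*(-137)/94 = 195² - 2*(-137)/94 = 38025 - 1*(-137/47) = 38025 + 137/47 = 1787312/47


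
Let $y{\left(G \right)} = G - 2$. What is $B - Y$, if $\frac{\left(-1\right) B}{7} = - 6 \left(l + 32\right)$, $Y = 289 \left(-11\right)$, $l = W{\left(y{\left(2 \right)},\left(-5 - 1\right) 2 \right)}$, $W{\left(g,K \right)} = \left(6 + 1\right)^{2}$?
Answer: $6581$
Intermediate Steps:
$y{\left(G \right)} = -2 + G$
$W{\left(g,K \right)} = 49$ ($W{\left(g,K \right)} = 7^{2} = 49$)
$l = 49$
$Y = -3179$
$B = 3402$ ($B = - 7 \left(- 6 \left(49 + 32\right)\right) = - 7 \left(\left(-6\right) 81\right) = \left(-7\right) \left(-486\right) = 3402$)
$B - Y = 3402 - -3179 = 3402 + 3179 = 6581$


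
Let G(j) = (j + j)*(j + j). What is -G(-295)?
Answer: -348100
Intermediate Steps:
G(j) = 4*j**2 (G(j) = (2*j)*(2*j) = 4*j**2)
-G(-295) = -4*(-295)**2 = -4*87025 = -1*348100 = -348100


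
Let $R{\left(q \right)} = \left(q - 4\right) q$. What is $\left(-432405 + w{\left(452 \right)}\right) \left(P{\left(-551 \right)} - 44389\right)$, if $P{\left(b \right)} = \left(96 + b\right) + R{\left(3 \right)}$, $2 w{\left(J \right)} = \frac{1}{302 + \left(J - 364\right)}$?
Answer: $\frac{5041937414151}{260} \approx 1.9392 \cdot 10^{10}$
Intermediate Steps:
$w{\left(J \right)} = \frac{1}{2 \left(-62 + J\right)}$ ($w{\left(J \right)} = \frac{1}{2 \left(302 + \left(J - 364\right)\right)} = \frac{1}{2 \left(302 + \left(-364 + J\right)\right)} = \frac{1}{2 \left(-62 + J\right)}$)
$R{\left(q \right)} = q \left(-4 + q\right)$ ($R{\left(q \right)} = \left(-4 + q\right) q = q \left(-4 + q\right)$)
$P{\left(b \right)} = 93 + b$ ($P{\left(b \right)} = \left(96 + b\right) + 3 \left(-4 + 3\right) = \left(96 + b\right) + 3 \left(-1\right) = \left(96 + b\right) - 3 = 93 + b$)
$\left(-432405 + w{\left(452 \right)}\right) \left(P{\left(-551 \right)} - 44389\right) = \left(-432405 + \frac{1}{2 \left(-62 + 452\right)}\right) \left(\left(93 - 551\right) - 44389\right) = \left(-432405 + \frac{1}{2 \cdot 390}\right) \left(-458 - 44389\right) = \left(-432405 + \frac{1}{2} \cdot \frac{1}{390}\right) \left(-44847\right) = \left(-432405 + \frac{1}{780}\right) \left(-44847\right) = \left(- \frac{337275899}{780}\right) \left(-44847\right) = \frac{5041937414151}{260}$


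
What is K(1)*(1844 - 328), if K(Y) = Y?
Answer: 1516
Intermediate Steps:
K(1)*(1844 - 328) = 1*(1844 - 328) = 1*1516 = 1516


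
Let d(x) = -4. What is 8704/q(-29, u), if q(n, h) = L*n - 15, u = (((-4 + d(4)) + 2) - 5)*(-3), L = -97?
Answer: 4352/1399 ≈ 3.1108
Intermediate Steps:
u = 33 (u = (((-4 - 4) + 2) - 5)*(-3) = ((-8 + 2) - 5)*(-3) = (-6 - 5)*(-3) = -11*(-3) = 33)
q(n, h) = -15 - 97*n (q(n, h) = -97*n - 15 = -15 - 97*n)
8704/q(-29, u) = 8704/(-15 - 97*(-29)) = 8704/(-15 + 2813) = 8704/2798 = 8704*(1/2798) = 4352/1399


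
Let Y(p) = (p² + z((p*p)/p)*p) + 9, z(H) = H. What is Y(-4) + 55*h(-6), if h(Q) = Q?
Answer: -289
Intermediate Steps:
Y(p) = 9 + 2*p² (Y(p) = (p² + ((p*p)/p)*p) + 9 = (p² + (p²/p)*p) + 9 = (p² + p*p) + 9 = (p² + p²) + 9 = 2*p² + 9 = 9 + 2*p²)
Y(-4) + 55*h(-6) = (9 + 2*(-4)²) + 55*(-6) = (9 + 2*16) - 330 = (9 + 32) - 330 = 41 - 330 = -289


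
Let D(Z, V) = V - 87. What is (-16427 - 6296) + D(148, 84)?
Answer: -22726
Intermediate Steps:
D(Z, V) = -87 + V
(-16427 - 6296) + D(148, 84) = (-16427 - 6296) + (-87 + 84) = -22723 - 3 = -22726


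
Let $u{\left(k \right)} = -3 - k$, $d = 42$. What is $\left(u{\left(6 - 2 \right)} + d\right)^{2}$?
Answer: $1225$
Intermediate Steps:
$\left(u{\left(6 - 2 \right)} + d\right)^{2} = \left(\left(-3 - \left(6 - 2\right)\right) + 42\right)^{2} = \left(\left(-3 - 4\right) + 42\right)^{2} = \left(-7 + 42\right)^{2} = 35^{2} = 1225$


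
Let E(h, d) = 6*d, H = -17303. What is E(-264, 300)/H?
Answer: -1800/17303 ≈ -0.10403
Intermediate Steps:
E(-264, 300)/H = (6*300)/(-17303) = 1800*(-1/17303) = -1800/17303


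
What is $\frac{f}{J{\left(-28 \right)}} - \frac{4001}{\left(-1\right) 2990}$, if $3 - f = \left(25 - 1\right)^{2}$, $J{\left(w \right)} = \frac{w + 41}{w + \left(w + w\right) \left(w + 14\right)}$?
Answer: $- \frac{99629239}{2990} \approx -33321.0$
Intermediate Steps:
$J{\left(w \right)} = \frac{41 + w}{w + 2 w \left(14 + w\right)}$
$f = -573$ ($f = 3 - \left(25 - 1\right)^{2} = 3 - 24^{2} = 3 - 576 = -573$)
$\frac{f}{J{\left(-28 \right)}} - \frac{4001}{\left(-1\right) 2990} = - \frac{573}{\frac{1}{-28} \frac{1}{29 + 2 \left(-28\right)} \left(41 - 28\right)} - \frac{4001}{\left(-1\right) 2990} = - \frac{573}{\left(- \frac{1}{28}\right) \frac{1}{29 - 56} \cdot 13} - \frac{4001}{-2990} = - \frac{573}{\left(- \frac{1}{28}\right) \frac{1}{-27} \cdot 13} - - \frac{4001}{2990} = - \frac{573}{\left(- \frac{1}{28}\right) \left(- \frac{1}{27}\right) 13} + \frac{4001}{2990} = - \frac{573}{\frac{13}{756}} + \frac{4001}{2990} = \left(-573\right) \frac{756}{13} + \frac{4001}{2990} = - \frac{433188}{13} + \frac{4001}{2990} = - \frac{99629239}{2990}$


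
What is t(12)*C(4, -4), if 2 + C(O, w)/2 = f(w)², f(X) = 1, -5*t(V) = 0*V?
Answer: 0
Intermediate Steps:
t(V) = 0 (t(V) = -0*V = -⅕*0 = 0)
C(O, w) = -2 (C(O, w) = -4 + 2*1² = -4 + 2*1 = -4 + 2 = -2)
t(12)*C(4, -4) = 0*(-2) = 0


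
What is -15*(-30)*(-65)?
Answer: -29250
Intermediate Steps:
-15*(-30)*(-65) = 450*(-65) = -29250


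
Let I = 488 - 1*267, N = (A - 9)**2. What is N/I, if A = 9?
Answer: 0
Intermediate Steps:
N = 0 (N = (9 - 9)**2 = 0**2 = 0)
I = 221 (I = 488 - 267 = 221)
N/I = 0/221 = 0*(1/221) = 0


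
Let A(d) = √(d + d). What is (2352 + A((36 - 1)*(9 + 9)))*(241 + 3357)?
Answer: 8462496 + 21588*√35 ≈ 8.5902e+6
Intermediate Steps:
A(d) = √2*√d (A(d) = √(2*d) = √2*√d)
(2352 + A((36 - 1)*(9 + 9)))*(241 + 3357) = (2352 + √2*√((36 - 1)*(9 + 9)))*(241 + 3357) = (2352 + √2*√(35*18))*3598 = (2352 + √2*√630)*3598 = (2352 + √2*(3*√70))*3598 = (2352 + 6*√35)*3598 = 8462496 + 21588*√35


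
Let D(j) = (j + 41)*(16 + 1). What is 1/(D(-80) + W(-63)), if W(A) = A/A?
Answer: -1/662 ≈ -0.0015106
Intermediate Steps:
W(A) = 1
D(j) = 697 + 17*j (D(j) = (41 + j)*17 = 697 + 17*j)
1/(D(-80) + W(-63)) = 1/((697 + 17*(-80)) + 1) = 1/((697 - 1360) + 1) = 1/(-663 + 1) = 1/(-662) = -1/662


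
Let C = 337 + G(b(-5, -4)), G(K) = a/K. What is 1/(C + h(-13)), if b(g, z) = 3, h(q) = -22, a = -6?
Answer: 1/313 ≈ 0.0031949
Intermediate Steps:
G(K) = -6/K
C = 335 (C = 337 - 6/3 = 337 - 6*⅓ = 337 - 2 = 335)
1/(C + h(-13)) = 1/(335 - 22) = 1/313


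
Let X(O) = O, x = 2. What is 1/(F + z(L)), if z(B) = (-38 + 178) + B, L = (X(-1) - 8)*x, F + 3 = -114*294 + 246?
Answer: -1/33151 ≈ -3.0165e-5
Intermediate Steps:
F = -33273 (F = -3 + (-114*294 + 246) = -3 + (-33516 + 246) = -3 - 33270 = -33273)
L = -18 (L = (-1 - 8)*2 = -9*2 = -18)
z(B) = 140 + B
1/(F + z(L)) = 1/(-33273 + (140 - 18)) = 1/(-33273 + 122) = 1/(-33151) = -1/33151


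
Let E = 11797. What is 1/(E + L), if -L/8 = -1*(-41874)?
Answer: -1/323195 ≈ -3.0941e-6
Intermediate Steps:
L = -334992 (L = -(-8)*(-41874) = -8*41874 = -334992)
1/(E + L) = 1/(11797 - 334992) = 1/(-323195) = -1/323195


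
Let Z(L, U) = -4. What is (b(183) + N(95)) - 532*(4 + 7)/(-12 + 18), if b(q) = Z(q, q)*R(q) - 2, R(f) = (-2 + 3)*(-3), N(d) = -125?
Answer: -3271/3 ≈ -1090.3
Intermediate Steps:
R(f) = -3 (R(f) = 1*(-3) = -3)
b(q) = 10 (b(q) = -4*(-3) - 2 = 12 - 2 = 10)
(b(183) + N(95)) - 532*(4 + 7)/(-12 + 18) = (10 - 125) - 532*(4 + 7)/(-12 + 18) = -115 - 5852/6 = -115 - 532*11/6 = -115 - 2926/3 = -3271/3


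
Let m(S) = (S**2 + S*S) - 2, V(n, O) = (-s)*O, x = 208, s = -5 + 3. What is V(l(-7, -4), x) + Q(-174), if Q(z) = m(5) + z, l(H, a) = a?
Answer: 290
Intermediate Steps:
s = -2
V(n, O) = 2*O (V(n, O) = (-1*(-2))*O = 2*O)
m(S) = -2 + 2*S**2 (m(S) = (S**2 + S**2) - 2 = 2*S**2 - 2 = -2 + 2*S**2)
Q(z) = 48 + z (Q(z) = (-2 + 2*5**2) + z = (-2 + 2*25) + z = (-2 + 50) + z = 48 + z)
V(l(-7, -4), x) + Q(-174) = 2*208 + (48 - 174) = 416 - 126 = 290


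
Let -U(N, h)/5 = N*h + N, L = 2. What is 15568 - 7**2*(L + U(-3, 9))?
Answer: 8120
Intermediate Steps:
U(N, h) = -5*N - 5*N*h (U(N, h) = -5*(N*h + N) = -5*(N + N*h) = -5*N - 5*N*h)
15568 - 7**2*(L + U(-3, 9)) = 15568 - 7**2*(2 - 5*(-3)*(1 + 9)) = 15568 - 49*(2 - 5*(-3)*10) = 15568 - 49*(2 + 150) = 15568 - 49*152 = 15568 - 1*7448 = 15568 - 7448 = 8120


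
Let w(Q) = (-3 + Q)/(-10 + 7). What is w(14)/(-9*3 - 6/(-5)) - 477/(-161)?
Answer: 193454/62307 ≈ 3.1049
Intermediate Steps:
w(Q) = 1 - Q/3 (w(Q) = (-3 + Q)/(-3) = (-3 + Q)*(-1/3) = 1 - Q/3)
w(14)/(-9*3 - 6/(-5)) - 477/(-161) = (1 - 1/3*14)/(-9*3 - 6/(-5)) - 477/(-161) = (1 - 14/3)/(-27 - 6*(-1/5)) - 477*(-1/161) = -11/(3*(-27 + 6/5)) + 477/161 = -11/(3*(-129/5)) + 477/161 = -11/3*(-5/129) + 477/161 = 55/387 + 477/161 = 193454/62307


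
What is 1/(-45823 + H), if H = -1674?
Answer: -1/47497 ≈ -2.1054e-5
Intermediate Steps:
1/(-45823 + H) = 1/(-45823 - 1674) = 1/(-47497) = -1/47497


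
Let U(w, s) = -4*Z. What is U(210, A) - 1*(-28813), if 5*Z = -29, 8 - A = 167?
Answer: 144181/5 ≈ 28836.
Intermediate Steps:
A = -159 (A = 8 - 1*167 = 8 - 167 = -159)
Z = -29/5 (Z = (1/5)*(-29) = -29/5 ≈ -5.8000)
U(w, s) = 116/5 (U(w, s) = -4*(-29/5) = 116/5)
U(210, A) - 1*(-28813) = 116/5 - 1*(-28813) = 116/5 + 28813 = 144181/5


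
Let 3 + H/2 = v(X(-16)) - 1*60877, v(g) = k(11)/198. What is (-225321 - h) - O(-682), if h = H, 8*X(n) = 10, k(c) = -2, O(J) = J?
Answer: -10185019/99 ≈ -1.0288e+5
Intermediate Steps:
X(n) = 5/4 (X(n) = (⅛)*10 = 5/4)
v(g) = -1/99 (v(g) = -2/198 = -2*1/198 = -1/99)
H = -12054242/99 (H = -6 + 2*(-1/99 - 1*60877) = -6 + 2*(-1/99 - 60877) = -6 + 2*(-6026824/99) = -6 - 12053648/99 = -12054242/99 ≈ -1.2176e+5)
h = -12054242/99 ≈ -1.2176e+5
(-225321 - h) - O(-682) = (-225321 - 1*(-12054242/99)) - 1*(-682) = (-225321 + 12054242/99) + 682 = -10252537/99 + 682 = -10185019/99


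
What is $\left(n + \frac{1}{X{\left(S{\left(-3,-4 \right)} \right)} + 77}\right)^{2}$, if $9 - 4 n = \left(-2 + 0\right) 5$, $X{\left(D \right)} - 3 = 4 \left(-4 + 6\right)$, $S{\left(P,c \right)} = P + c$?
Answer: $\frac{175561}{7744} \approx 22.671$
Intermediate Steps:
$X{\left(D \right)} = 11$ ($X{\left(D \right)} = 3 + 4 \left(-4 + 6\right) = 3 + 4 \cdot 2 = 3 + 8 = 11$)
$n = \frac{19}{4}$ ($n = \frac{9}{4} - \frac{\left(-2 + 0\right) 5}{4} = \frac{9}{4} - \frac{\left(-2\right) 5}{4} = \frac{9}{4} - - \frac{5}{2} = \frac{9}{4} + \frac{5}{2} = \frac{19}{4} \approx 4.75$)
$\left(n + \frac{1}{X{\left(S{\left(-3,-4 \right)} \right)} + 77}\right)^{2} = \left(\frac{19}{4} + \frac{1}{11 + 77}\right)^{2} = \left(\frac{19}{4} + \frac{1}{88}\right)^{2} = \left(\frac{419}{88}\right)^{2} = \frac{175561}{7744}$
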